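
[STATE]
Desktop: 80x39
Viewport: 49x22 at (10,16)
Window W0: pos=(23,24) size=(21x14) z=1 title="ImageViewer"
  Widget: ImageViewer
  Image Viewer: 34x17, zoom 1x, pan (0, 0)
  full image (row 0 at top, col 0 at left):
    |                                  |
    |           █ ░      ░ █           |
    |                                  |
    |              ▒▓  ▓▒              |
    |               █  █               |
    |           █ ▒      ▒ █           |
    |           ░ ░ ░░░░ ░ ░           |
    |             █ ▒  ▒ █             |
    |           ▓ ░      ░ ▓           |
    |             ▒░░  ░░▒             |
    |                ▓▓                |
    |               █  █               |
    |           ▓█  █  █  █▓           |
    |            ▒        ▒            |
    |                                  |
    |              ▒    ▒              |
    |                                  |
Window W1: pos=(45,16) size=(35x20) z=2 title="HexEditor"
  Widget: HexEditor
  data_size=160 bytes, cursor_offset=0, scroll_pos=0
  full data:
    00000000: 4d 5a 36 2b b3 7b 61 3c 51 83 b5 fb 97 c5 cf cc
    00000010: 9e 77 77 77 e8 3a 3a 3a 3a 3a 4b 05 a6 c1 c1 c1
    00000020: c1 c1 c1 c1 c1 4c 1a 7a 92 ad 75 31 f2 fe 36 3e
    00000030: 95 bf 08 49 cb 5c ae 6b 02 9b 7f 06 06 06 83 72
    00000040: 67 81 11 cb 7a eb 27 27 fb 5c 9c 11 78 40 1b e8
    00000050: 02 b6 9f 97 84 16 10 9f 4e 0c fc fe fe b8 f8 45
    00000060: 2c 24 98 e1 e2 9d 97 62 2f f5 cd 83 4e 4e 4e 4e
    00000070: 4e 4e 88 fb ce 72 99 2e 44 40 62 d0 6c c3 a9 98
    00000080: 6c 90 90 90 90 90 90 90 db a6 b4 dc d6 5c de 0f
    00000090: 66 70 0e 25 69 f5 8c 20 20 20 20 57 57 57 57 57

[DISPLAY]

                                   ┏━━━━━━━━━━━━━
                                   ┃ HexEditor   
                                   ┠─────────────
                                   ┃00000000  4D 
                                   ┃00000010  9e 
                                   ┃00000020  c1 
                                   ┃00000030  95 
                                   ┃00000040  67 
             ┏━━━━━━━━━━━━━━━━━━━┓ ┃00000050  02 
             ┃ ImageViewer       ┃ ┃00000060  2c 
             ┠───────────────────┨ ┃00000070  4e 
             ┃                   ┃ ┃00000080  6c 
             ┃           █ ░     ┃ ┃00000090  66 
             ┃                   ┃ ┃             
             ┃              ▒▓  ▓┃ ┃             
             ┃               █  █┃ ┃             
             ┃           █ ▒     ┃ ┃             
             ┃           ░ ░ ░░░░┃ ┃             
             ┃             █ ▒  ▒┃ ┃             
             ┃           ▓ ░     ┃ ┗━━━━━━━━━━━━━
             ┃             ▒░░  ░┃               
             ┗━━━━━━━━━━━━━━━━━━━┛               


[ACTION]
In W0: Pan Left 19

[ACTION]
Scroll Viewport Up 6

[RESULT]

                                                 
                                                 
                                                 
                                                 
                                                 
                                                 
                                   ┏━━━━━━━━━━━━━
                                   ┃ HexEditor   
                                   ┠─────────────
                                   ┃00000000  4D 
                                   ┃00000010  9e 
                                   ┃00000020  c1 
                                   ┃00000030  95 
                                   ┃00000040  67 
             ┏━━━━━━━━━━━━━━━━━━━┓ ┃00000050  02 
             ┃ ImageViewer       ┃ ┃00000060  2c 
             ┠───────────────────┨ ┃00000070  4e 
             ┃                   ┃ ┃00000080  6c 
             ┃           █ ░     ┃ ┃00000090  66 
             ┃                   ┃ ┃             
             ┃              ▒▓  ▓┃ ┃             
             ┃               █  █┃ ┃             


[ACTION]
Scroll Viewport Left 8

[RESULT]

                                                 
                                                 
                                                 
                                                 
                                                 
                                                 
                                           ┏━━━━━
                                           ┃ HexE
                                           ┠─────
                                           ┃00000
                                           ┃00000
                                           ┃00000
                                           ┃00000
                                           ┃00000
                     ┏━━━━━━━━━━━━━━━━━━━┓ ┃00000
                     ┃ ImageViewer       ┃ ┃00000
                     ┠───────────────────┨ ┃00000
                     ┃                   ┃ ┃00000
                     ┃           █ ░     ┃ ┃00000
                     ┃                   ┃ ┃     
                     ┃              ▒▓  ▓┃ ┃     
                     ┃               █  █┃ ┃     


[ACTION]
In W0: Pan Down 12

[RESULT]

                                                 
                                                 
                                                 
                                                 
                                                 
                                                 
                                           ┏━━━━━
                                           ┃ HexE
                                           ┠─────
                                           ┃00000
                                           ┃00000
                                           ┃00000
                                           ┃00000
                                           ┃00000
                     ┏━━━━━━━━━━━━━━━━━━━┓ ┃00000
                     ┃ ImageViewer       ┃ ┃00000
                     ┠───────────────────┨ ┃00000
                     ┃           ▓█  █  █┃ ┃00000
                     ┃            ▒      ┃ ┃00000
                     ┃                   ┃ ┃     
                     ┃              ▒    ┃ ┃     
                     ┃                   ┃ ┃     


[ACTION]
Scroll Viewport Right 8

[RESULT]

                                                 
                                                 
                                                 
                                                 
                                                 
                                                 
                                   ┏━━━━━━━━━━━━━
                                   ┃ HexEditor   
                                   ┠─────────────
                                   ┃00000000  4D 
                                   ┃00000010  9e 
                                   ┃00000020  c1 
                                   ┃00000030  95 
                                   ┃00000040  67 
             ┏━━━━━━━━━━━━━━━━━━━┓ ┃00000050  02 
             ┃ ImageViewer       ┃ ┃00000060  2c 
             ┠───────────────────┨ ┃00000070  4e 
             ┃           ▓█  █  █┃ ┃00000080  6c 
             ┃            ▒      ┃ ┃00000090  66 
             ┃                   ┃ ┃             
             ┃              ▒    ┃ ┃             
             ┃                   ┃ ┃             


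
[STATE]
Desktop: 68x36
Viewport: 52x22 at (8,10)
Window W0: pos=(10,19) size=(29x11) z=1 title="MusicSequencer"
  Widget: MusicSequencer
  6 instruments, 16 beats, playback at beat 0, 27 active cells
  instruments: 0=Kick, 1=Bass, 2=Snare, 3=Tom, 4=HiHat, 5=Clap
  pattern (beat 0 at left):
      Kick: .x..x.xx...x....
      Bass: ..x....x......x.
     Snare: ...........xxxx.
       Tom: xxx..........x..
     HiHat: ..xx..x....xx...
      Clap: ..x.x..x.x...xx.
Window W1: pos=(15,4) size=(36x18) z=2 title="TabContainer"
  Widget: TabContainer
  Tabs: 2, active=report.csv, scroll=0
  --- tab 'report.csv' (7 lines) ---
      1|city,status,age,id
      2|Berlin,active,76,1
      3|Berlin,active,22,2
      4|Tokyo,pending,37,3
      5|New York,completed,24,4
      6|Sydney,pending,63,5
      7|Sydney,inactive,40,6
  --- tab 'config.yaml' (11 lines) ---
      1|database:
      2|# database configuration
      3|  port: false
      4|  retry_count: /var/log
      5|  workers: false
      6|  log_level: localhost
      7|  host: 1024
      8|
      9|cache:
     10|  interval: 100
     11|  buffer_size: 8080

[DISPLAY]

       ┃Berlin,active,76,1                ┃         
       ┃Berlin,active,22,2                ┃         
       ┃Tokyo,pending,37,3                ┃         
       ┃New York,completed,24,4           ┃         
       ┃Sydney,pending,63,5               ┃         
       ┃Sydney,inactive,40,6              ┃         
       ┃                                  ┃         
       ┃                                  ┃         
       ┃                                  ┃         
  ┏━━━━┃                                  ┃         
  ┃ Mus┃                                  ┃         
  ┠────┗━━━━━━━━━━━━━━━━━━━━━━━━━━━━━━━━━━┛         
  ┃      ▼123456789012345     ┃                     
  ┃  Kick·█··█·██···█····     ┃                     
  ┃  Bass··█····█······█·     ┃                     
  ┃ Snare···········████·     ┃                     
  ┃   Tom███··········█··     ┃                     
  ┃ HiHat··██··█····██···     ┃                     
  ┃  Clap··█·█··█·█···██·     ┃                     
  ┗━━━━━━━━━━━━━━━━━━━━━━━━━━━┛                     
                                                    
                                                    


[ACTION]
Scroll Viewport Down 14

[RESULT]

       ┃Sydney,pending,63,5               ┃         
       ┃Sydney,inactive,40,6              ┃         
       ┃                                  ┃         
       ┃                                  ┃         
       ┃                                  ┃         
  ┏━━━━┃                                  ┃         
  ┃ Mus┃                                  ┃         
  ┠────┗━━━━━━━━━━━━━━━━━━━━━━━━━━━━━━━━━━┛         
  ┃      ▼123456789012345     ┃                     
  ┃  Kick·█··█·██···█····     ┃                     
  ┃  Bass··█····█······█·     ┃                     
  ┃ Snare···········████·     ┃                     
  ┃   Tom███··········█··     ┃                     
  ┃ HiHat··██··█····██···     ┃                     
  ┃  Clap··█·█··█·█···██·     ┃                     
  ┗━━━━━━━━━━━━━━━━━━━━━━━━━━━┛                     
                                                    
                                                    
                                                    
                                                    
                                                    
                                                    


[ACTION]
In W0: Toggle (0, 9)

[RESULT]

       ┃Sydney,pending,63,5               ┃         
       ┃Sydney,inactive,40,6              ┃         
       ┃                                  ┃         
       ┃                                  ┃         
       ┃                                  ┃         
  ┏━━━━┃                                  ┃         
  ┃ Mus┃                                  ┃         
  ┠────┗━━━━━━━━━━━━━━━━━━━━━━━━━━━━━━━━━━┛         
  ┃      ▼123456789012345     ┃                     
  ┃  Kick·█··█·██·█·█····     ┃                     
  ┃  Bass··█····█······█·     ┃                     
  ┃ Snare···········████·     ┃                     
  ┃   Tom███··········█··     ┃                     
  ┃ HiHat··██··█····██···     ┃                     
  ┃  Clap··█·█··█·█···██·     ┃                     
  ┗━━━━━━━━━━━━━━━━━━━━━━━━━━━┛                     
                                                    
                                                    
                                                    
                                                    
                                                    
                                                    


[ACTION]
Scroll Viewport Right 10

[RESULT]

Sydney,pending,63,5               ┃                 
Sydney,inactive,40,6              ┃                 
                                  ┃                 
                                  ┃                 
                                  ┃                 
                                  ┃                 
                                  ┃                 
━━━━━━━━━━━━━━━━━━━━━━━━━━━━━━━━━━┛                 
 ▼123456789012345     ┃                             
k·█··█·██·█·█····     ┃                             
s··█····█······█·     ┃                             
e···········████·     ┃                             
m███··········█··     ┃                             
t··██··█····██···     ┃                             
p··█·█··█·█···██·     ┃                             
━━━━━━━━━━━━━━━━━━━━━━┛                             
                                                    
                                                    
                                                    
                                                    
                                                    
                                                    


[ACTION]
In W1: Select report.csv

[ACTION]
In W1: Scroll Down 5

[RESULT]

                                  ┃                 
                                  ┃                 
                                  ┃                 
                                  ┃                 
                                  ┃                 
                                  ┃                 
                                  ┃                 
━━━━━━━━━━━━━━━━━━━━━━━━━━━━━━━━━━┛                 
 ▼123456789012345     ┃                             
k·█··█·██·█·█····     ┃                             
s··█····█······█·     ┃                             
e···········████·     ┃                             
m███··········█··     ┃                             
t··██··█····██···     ┃                             
p··█·█··█·█···██·     ┃                             
━━━━━━━━━━━━━━━━━━━━━━┛                             
                                                    
                                                    
                                                    
                                                    
                                                    
                                                    


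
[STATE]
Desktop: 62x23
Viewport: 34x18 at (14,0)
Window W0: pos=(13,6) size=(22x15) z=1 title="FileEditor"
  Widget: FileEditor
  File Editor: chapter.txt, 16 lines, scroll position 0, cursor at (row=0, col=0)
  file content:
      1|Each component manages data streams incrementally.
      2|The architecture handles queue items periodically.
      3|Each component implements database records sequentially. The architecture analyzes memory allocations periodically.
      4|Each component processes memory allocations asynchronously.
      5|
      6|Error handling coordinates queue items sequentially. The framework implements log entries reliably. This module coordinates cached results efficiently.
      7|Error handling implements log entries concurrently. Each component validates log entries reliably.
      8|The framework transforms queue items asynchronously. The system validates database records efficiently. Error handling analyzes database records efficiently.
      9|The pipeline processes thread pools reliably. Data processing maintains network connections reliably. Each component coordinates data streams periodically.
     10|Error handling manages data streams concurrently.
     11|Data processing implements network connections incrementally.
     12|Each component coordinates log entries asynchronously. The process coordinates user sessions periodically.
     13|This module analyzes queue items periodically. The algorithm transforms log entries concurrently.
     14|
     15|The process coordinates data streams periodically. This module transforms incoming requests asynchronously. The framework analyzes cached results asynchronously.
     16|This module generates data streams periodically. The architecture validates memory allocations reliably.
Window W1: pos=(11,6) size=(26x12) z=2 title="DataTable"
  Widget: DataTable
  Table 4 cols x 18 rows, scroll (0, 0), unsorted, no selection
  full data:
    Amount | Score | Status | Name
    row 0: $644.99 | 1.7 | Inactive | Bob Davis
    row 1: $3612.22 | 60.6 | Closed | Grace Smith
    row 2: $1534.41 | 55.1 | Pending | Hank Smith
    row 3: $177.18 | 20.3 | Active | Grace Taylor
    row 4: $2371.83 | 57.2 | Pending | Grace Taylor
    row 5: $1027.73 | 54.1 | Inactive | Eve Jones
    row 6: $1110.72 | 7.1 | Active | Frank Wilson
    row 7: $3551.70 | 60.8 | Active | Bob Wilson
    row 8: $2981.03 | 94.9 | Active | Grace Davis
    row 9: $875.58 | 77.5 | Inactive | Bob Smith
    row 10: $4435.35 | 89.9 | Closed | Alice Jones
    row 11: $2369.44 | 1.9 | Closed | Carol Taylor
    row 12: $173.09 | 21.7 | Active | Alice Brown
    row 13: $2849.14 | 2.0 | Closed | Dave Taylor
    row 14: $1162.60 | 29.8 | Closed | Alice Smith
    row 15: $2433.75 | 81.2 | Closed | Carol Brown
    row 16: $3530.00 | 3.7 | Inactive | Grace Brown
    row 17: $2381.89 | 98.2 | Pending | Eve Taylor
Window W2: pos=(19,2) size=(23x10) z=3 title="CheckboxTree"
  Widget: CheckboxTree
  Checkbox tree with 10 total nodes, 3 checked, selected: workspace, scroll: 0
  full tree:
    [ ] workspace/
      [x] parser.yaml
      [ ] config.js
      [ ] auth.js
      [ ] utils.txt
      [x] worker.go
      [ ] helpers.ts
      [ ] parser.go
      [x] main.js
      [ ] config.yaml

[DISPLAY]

                                  
                                  
     ┏━━━━━━━━━━━━━━━━━━━━━┓      
     ┃ CheckboxTree        ┃      
     ┠─────────────────────┨      
     ┃>[-] workspace/      ┃      
━━━━━┃   [x] parser.yaml   ┃      
ataTa┃   [ ] config.js     ┃      
─────┃   [ ] auth.js       ┃      
ount ┃   [ ] utils.txt     ┃      
─────┃   [x] worker.go     ┃      
44.99┗━━━━━━━━━━━━━━━━━━━━━┛      
612.22│60.6 │Closed  │┃           
534.41│55.1 │Pending │┃           
77.18 │20.3 │Active  │┃           
371.83│57.2 │Pending │┃           
027.73│54.1 │Inactive│┃           
━━━━━━━━━━━━━━━━━━━━━━┛           


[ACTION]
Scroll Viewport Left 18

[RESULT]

                                  
                                  
                   ┏━━━━━━━━━━━━━━
                   ┃ CheckboxTree 
                   ┠──────────────
                   ┃>[-] workspace
           ┏━━━━━━━┃   [x] parser.
           ┃ DataTa┃   [ ] config.
           ┠───────┃   [ ] auth.js
           ┃Amount ┃   [ ] utils.t
           ┃───────┃   [x] worker.
           ┃$644.99┗━━━━━━━━━━━━━━
           ┃$3612.22│60.6 │Closed 
           ┃$1534.41│55.1 │Pending
           ┃$177.18 │20.3 │Active 
           ┃$2371.83│57.2 │Pending
           ┃$1027.73│54.1 │Inactiv
           ┗━━━━━━━━━━━━━━━━━━━━━━


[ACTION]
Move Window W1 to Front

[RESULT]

                                  
                                  
                   ┏━━━━━━━━━━━━━━
                   ┃ CheckboxTree 
                   ┠──────────────
                   ┃>[-] workspace
           ┏━━━━━━━━━━━━━━━━━━━━━━
           ┃ DataTable            
           ┠──────────────────────
           ┃Amount  │Score│Status 
           ┃────────┼─────┼───────
           ┃$644.99 │1.7  │Inactiv
           ┃$3612.22│60.6 │Closed 
           ┃$1534.41│55.1 │Pending
           ┃$177.18 │20.3 │Active 
           ┃$2371.83│57.2 │Pending
           ┃$1027.73│54.1 │Inactiv
           ┗━━━━━━━━━━━━━━━━━━━━━━


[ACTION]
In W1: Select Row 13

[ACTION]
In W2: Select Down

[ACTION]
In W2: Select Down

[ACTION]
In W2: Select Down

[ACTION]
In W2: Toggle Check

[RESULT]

                                  
                                  
                   ┏━━━━━━━━━━━━━━
                   ┃ CheckboxTree 
                   ┠──────────────
                   ┃ [-] workspace
           ┏━━━━━━━━━━━━━━━━━━━━━━
           ┃ DataTable            
           ┠──────────────────────
           ┃Amount  │Score│Status 
           ┃────────┼─────┼───────
           ┃$644.99 │1.7  │Inactiv
           ┃$3612.22│60.6 │Closed 
           ┃$1534.41│55.1 │Pending
           ┃$177.18 │20.3 │Active 
           ┃$2371.83│57.2 │Pending
           ┃$1027.73│54.1 │Inactiv
           ┗━━━━━━━━━━━━━━━━━━━━━━


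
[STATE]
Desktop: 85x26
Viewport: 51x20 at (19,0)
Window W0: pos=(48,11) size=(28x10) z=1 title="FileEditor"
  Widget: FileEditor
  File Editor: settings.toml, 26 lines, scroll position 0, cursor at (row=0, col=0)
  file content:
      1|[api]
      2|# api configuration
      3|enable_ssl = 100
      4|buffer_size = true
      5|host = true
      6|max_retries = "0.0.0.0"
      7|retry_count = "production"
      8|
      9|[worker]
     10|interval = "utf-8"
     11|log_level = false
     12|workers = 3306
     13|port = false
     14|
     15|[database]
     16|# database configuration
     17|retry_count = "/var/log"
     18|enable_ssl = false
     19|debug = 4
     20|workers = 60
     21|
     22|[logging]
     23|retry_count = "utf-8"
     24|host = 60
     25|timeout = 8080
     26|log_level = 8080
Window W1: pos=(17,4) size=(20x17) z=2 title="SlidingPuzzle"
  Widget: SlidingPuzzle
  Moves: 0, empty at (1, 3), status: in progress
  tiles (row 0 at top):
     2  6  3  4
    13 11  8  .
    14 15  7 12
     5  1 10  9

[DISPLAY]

                                                   
                                                   
                                                   
                                                   
━━━━━━━━━━━━━━━━━┓                                 
SlidingPuzzle    ┃                                 
─────────────────┨                                 
────┬────┬────┬──┃                                 
  2 │  6 │  3 │  ┃                                 
────┼────┼────┼──┃                                 
 13 │ 11 │  8 │  ┃                                 
────┼────┼────┼──┃           ┏━━━━━━━━━━━━━━━━━━━━━
 14 │ 15 │  7 │ 1┃           ┃ FileEditor          
────┼────┼────┼──┃           ┠─────────────────────
  5 │  1 │ 10 │  ┃           ┃█api]                
────┴────┴────┴──┃           ┃# api configuration  
oves: 0          ┃           ┃enable_ssl = 100     
                 ┃           ┃buffer_size = true   
                 ┃           ┃host = true          
                 ┃           ┃max_retries = "0.0.0.


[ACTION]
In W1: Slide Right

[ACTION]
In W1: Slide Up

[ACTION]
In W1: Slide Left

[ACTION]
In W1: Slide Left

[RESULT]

                                                   
                                                   
                                                   
                                                   
━━━━━━━━━━━━━━━━━┓                                 
SlidingPuzzle    ┃                                 
─────────────────┨                                 
────┬────┬────┬──┃                                 
  2 │  6 │  3 │  ┃                                 
────┼────┼────┼──┃                                 
 13 │ 11 │  7 │  ┃                                 
────┼────┼────┼──┃           ┏━━━━━━━━━━━━━━━━━━━━━
 14 │ 15 │ 12 │  ┃           ┃ FileEditor          
────┼────┼────┼──┃           ┠─────────────────────
  5 │  1 │ 10 │  ┃           ┃█api]                
────┴────┴────┴──┃           ┃# api configuration  
oves: 3          ┃           ┃enable_ssl = 100     
                 ┃           ┃buffer_size = true   
                 ┃           ┃host = true          
                 ┃           ┃max_retries = "0.0.0.


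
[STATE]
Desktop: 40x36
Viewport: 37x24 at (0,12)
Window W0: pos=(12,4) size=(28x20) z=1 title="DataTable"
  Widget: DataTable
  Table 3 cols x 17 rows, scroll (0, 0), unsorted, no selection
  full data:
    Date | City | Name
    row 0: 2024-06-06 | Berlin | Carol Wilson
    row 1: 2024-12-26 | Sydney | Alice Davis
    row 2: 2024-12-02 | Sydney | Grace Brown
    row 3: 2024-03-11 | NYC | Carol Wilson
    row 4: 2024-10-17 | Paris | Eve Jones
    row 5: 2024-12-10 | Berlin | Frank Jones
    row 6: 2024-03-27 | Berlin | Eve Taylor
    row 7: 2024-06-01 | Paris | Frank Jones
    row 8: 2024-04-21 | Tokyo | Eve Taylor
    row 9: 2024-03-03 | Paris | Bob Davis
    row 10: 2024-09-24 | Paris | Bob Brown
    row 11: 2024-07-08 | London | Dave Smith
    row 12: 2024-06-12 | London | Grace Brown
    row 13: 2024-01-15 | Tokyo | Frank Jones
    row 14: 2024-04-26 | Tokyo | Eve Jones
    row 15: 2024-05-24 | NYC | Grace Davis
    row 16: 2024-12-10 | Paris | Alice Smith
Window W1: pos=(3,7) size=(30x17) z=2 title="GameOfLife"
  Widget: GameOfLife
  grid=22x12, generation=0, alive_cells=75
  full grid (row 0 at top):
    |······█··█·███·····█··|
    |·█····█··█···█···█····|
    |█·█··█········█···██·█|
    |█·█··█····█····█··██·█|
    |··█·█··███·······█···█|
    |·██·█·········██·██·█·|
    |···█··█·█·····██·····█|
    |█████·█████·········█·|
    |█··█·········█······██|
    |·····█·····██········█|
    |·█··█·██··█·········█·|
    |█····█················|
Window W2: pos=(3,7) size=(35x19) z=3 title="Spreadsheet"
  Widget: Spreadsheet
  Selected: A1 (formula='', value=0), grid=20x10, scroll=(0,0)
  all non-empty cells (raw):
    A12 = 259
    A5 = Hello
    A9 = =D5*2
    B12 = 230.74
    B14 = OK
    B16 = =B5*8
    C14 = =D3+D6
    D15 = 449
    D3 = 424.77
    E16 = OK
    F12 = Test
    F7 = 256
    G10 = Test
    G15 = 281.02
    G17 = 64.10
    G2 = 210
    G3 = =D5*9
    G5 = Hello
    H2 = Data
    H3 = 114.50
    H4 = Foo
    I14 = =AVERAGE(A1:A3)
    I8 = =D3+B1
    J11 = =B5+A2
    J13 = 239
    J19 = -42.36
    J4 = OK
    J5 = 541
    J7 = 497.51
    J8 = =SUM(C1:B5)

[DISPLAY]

   ┃---------------------------------
   ┃  1      [0]       0       0     
   ┃  2        0       0       0     
   ┃  3        0       0       0  424
   ┃  4        0       0       0     
   ┃  5 Hello          0       0     
   ┃  6        0       0       0     
   ┃  7        0       0       0     
   ┃  8        0       0       0     
   ┃  9        0       0       0     
   ┃ 10        0       0       0     
   ┃ 11        0       0       0     
   ┃ 12      259  230.74       0     
   ┗━━━━━━━━━━━━━━━━━━━━━━━━━━━━━━━━━
                                     
                                     
                                     
                                     
                                     
                                     
                                     
                                     
                                     
                                     


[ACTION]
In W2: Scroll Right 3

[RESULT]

   ┃---------------------------------
   ┃  1        0       0       0     
   ┃  2        0       0       0     
   ┃  3   424.77       0       0     
   ┃  4        0       0       0     
   ┃  5        0       0       0Hello
   ┃  6        0       0       0     
   ┃  7        0       0     256     
   ┃  8        0       0       0     
   ┃  9        0       0       0     
   ┃ 10        0       0       0Test 
   ┃ 11        0       0       0     
   ┃ 12        0       0Test         
   ┗━━━━━━━━━━━━━━━━━━━━━━━━━━━━━━━━━
                                     
                                     
                                     
                                     
                                     
                                     
                                     
                                     
                                     
                                     


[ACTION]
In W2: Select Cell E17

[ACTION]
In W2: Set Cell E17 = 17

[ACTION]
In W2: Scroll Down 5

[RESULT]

   ┃---------------------------------
   ┃  6        0       0       0     
   ┃  7        0       0     256     
   ┃  8        0       0       0     
   ┃  9        0       0       0     
   ┃ 10        0       0       0Test 
   ┃ 11        0       0       0     
   ┃ 12        0       0Test         
   ┃ 13        0       0       0     
   ┃ 14        0       0       0     
   ┃ 15      449       0       0  281
   ┃ 16        0OK             0     
   ┃ 17        0    [17]       0   64
   ┗━━━━━━━━━━━━━━━━━━━━━━━━━━━━━━━━━
                                     
                                     
                                     
                                     
                                     
                                     
                                     
                                     
                                     
                                     


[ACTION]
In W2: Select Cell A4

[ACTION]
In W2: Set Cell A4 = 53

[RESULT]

   ┃---------------------------------
   ┃  6        0       0       0     
   ┃  7        0       0     256     
   ┃  8        0       0       0     
   ┃  9        0       0       0     
   ┃ 10        0       0       0Test 
   ┃ 11        0       0       0     
   ┃ 12        0       0Test         
   ┃ 13        0       0       0     
   ┃ 14        0       0       0     
   ┃ 15      449       0       0  281
   ┃ 16        0OK             0     
   ┃ 17        0      17       0   64
   ┗━━━━━━━━━━━━━━━━━━━━━━━━━━━━━━━━━
                                     
                                     
                                     
                                     
                                     
                                     
                                     
                                     
                                     
                                     


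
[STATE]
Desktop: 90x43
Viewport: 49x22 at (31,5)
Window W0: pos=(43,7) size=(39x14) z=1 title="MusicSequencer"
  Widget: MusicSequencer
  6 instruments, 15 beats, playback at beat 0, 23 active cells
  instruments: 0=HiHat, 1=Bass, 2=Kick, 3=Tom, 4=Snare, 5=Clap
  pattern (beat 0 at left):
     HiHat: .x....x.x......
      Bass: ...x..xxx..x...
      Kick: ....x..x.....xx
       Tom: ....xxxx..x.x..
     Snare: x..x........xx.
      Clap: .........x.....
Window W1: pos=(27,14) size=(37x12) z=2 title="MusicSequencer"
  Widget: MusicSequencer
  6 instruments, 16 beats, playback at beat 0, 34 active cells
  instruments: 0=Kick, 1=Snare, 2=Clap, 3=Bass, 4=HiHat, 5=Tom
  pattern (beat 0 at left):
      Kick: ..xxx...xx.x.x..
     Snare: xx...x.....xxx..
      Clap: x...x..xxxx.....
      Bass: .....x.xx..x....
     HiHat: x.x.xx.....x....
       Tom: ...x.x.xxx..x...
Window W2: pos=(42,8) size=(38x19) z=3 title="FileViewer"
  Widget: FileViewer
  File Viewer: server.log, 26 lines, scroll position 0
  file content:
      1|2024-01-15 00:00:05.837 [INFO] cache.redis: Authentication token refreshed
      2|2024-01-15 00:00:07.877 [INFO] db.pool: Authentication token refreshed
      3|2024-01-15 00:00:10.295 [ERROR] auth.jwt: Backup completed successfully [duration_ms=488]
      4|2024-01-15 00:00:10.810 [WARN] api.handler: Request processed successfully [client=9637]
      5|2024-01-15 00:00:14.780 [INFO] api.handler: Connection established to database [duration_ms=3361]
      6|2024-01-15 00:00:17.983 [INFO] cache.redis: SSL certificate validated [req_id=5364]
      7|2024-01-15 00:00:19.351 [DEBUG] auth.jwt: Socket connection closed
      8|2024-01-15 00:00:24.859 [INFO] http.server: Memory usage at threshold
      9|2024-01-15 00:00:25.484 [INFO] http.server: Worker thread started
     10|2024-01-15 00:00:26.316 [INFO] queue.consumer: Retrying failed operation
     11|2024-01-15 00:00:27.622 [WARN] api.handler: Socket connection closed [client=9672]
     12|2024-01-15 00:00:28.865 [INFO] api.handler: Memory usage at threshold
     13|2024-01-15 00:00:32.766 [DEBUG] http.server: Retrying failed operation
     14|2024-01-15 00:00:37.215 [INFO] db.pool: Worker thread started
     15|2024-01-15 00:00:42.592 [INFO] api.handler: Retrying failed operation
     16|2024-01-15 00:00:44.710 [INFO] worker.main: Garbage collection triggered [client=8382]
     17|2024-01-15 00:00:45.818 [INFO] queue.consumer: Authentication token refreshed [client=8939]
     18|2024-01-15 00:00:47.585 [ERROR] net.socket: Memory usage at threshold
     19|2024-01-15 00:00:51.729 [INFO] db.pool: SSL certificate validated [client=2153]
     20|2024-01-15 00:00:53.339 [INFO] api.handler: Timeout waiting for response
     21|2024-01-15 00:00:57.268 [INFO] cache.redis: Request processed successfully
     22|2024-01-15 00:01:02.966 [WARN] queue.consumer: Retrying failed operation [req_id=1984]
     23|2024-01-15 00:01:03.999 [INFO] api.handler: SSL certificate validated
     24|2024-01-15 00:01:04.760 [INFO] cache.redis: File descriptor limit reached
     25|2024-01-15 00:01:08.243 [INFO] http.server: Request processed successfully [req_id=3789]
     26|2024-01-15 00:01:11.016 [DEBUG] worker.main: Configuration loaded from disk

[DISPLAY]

                                                 
                                                 
            ┏━━━━━━━━━━━━━━━━━━━━━━━━━━━━━━━━━━━━
           ┏━━━━━━━━━━━━━━━━━━━━━━━━━━━━━━━━━━━━┓
           ┃ FileViewer                         ┃
           ┠────────────────────────────────────┨
           ┃2024-01-15 00:00:05.837 [INFO] cach▲┃
           ┃2024-01-15 00:00:07.877 [INFO] db.p█┃
           ┃2024-01-15 00:00:10.295 [ERROR] aut░┃
━━━━━━━━━━━┃2024-01-15 00:00:10.810 [WARN] api.░┃
sicSequence┃2024-01-15 00:00:14.780 [INFO] api.░┃
───────────┃2024-01-15 00:00:17.983 [INFO] cach░┃
   ▼1234567┃2024-01-15 00:00:19.351 [DEBUG] aut░┃
ick··███···┃2024-01-15 00:00:24.859 [INFO] http░┃
are██···█··┃2024-01-15 00:00:25.484 [INFO] http░┃
lap█···█··█┃2024-01-15 00:00:26.316 [INFO] queu░┃
ass·····█·█┃2024-01-15 00:00:27.622 [WARN] api.░┃
Hat█·█·██··┃2024-01-15 00:00:28.865 [INFO] api.░┃
Tom···█·█·█┃2024-01-15 00:00:32.766 [DEBUG] htt░┃
           ┃2024-01-15 00:00:37.215 [INFO] db.p░┃
━━━━━━━━━━━┃2024-01-15 00:00:42.592 [INFO] api.▼┃
           ┗━━━━━━━━━━━━━━━━━━━━━━━━━━━━━━━━━━━━┛


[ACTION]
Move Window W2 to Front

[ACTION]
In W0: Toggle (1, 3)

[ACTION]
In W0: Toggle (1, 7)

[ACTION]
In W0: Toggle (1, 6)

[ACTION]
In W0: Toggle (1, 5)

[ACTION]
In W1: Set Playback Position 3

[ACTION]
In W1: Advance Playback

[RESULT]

                                                 
                                                 
            ┏━━━━━━━━━━━━━━━━━━━━━━━━━━━━━━━━━━━━
           ┏━━━━━━━━━━━━━━━━━━━━━━━━━━━━━━━━━━━━┓
           ┃ FileViewer                         ┃
           ┠────────────────────────────────────┨
           ┃2024-01-15 00:00:05.837 [INFO] cach▲┃
           ┃2024-01-15 00:00:07.877 [INFO] db.p█┃
           ┃2024-01-15 00:00:10.295 [ERROR] aut░┃
━━━━━━━━━━━┃2024-01-15 00:00:10.810 [WARN] api.░┃
sicSequence┃2024-01-15 00:00:14.780 [INFO] api.░┃
───────────┃2024-01-15 00:00:17.983 [INFO] cach░┃
   0123▼567┃2024-01-15 00:00:19.351 [DEBUG] aut░┃
ick··███···┃2024-01-15 00:00:24.859 [INFO] http░┃
are██···█··┃2024-01-15 00:00:25.484 [INFO] http░┃
lap█···█··█┃2024-01-15 00:00:26.316 [INFO] queu░┃
ass·····█·█┃2024-01-15 00:00:27.622 [WARN] api.░┃
Hat█·█·██··┃2024-01-15 00:00:28.865 [INFO] api.░┃
Tom···█·█·█┃2024-01-15 00:00:32.766 [DEBUG] htt░┃
           ┃2024-01-15 00:00:37.215 [INFO] db.p░┃
━━━━━━━━━━━┃2024-01-15 00:00:42.592 [INFO] api.▼┃
           ┗━━━━━━━━━━━━━━━━━━━━━━━━━━━━━━━━━━━━┛
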